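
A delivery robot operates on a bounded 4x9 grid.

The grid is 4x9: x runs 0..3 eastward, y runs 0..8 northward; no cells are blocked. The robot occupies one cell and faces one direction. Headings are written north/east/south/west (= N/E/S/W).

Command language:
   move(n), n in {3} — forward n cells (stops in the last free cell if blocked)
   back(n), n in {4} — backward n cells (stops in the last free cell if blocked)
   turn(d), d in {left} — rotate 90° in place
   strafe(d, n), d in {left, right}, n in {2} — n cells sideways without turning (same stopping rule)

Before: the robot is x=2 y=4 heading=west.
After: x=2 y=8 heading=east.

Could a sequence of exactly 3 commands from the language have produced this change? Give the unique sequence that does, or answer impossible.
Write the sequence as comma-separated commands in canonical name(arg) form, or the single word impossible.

key: position moved to (2,8) AND the heading swung to E — translation plus rotation needed
start: x=2 y=4 heading=west
[1] after turn(left): x=2 y=4 heading=south
[2] after back(4): x=2 y=8 heading=south
[3] after turn(left): x=2 y=8 heading=east
uniquely the one of 125 3-step routes that fits.

turn(left), back(4), turn(left)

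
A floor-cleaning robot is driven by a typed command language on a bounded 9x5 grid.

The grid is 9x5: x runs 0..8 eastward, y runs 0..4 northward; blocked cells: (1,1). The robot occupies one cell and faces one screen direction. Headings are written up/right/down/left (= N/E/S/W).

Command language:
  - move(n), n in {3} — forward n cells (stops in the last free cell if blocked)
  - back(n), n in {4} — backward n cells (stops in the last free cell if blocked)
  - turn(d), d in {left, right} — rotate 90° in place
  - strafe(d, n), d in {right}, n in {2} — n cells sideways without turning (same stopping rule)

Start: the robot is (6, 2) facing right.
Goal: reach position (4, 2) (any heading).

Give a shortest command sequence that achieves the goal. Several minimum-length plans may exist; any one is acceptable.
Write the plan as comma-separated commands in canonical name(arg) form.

move(3), back(4)

start: (6, 2) facing right
[1] after move(3): (8, 2) facing right
[2] after back(4): (4, 2) facing right
shorter routes all fall short; 2 is best.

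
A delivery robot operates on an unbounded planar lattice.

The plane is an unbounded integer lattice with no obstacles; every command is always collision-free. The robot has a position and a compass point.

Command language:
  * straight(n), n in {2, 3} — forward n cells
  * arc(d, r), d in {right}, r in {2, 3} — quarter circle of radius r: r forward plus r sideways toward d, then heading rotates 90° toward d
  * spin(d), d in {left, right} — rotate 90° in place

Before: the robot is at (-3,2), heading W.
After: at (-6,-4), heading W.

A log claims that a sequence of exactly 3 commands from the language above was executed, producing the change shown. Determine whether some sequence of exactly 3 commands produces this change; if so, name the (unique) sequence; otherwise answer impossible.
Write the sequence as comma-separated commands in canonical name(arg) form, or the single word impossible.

key: running arc(right, 3) before spin(left) would end elsewhere — order is forced
begin: at (-3,2), heading W
t=1 spin(left) ⇒ at (-3,2), heading S
t=2 straight(3) ⇒ at (-3,-1), heading S
t=3 arc(right, 3) ⇒ at (-6,-4), heading W
uniquely the one of 216 3-step routes that fits.

spin(left), straight(3), arc(right, 3)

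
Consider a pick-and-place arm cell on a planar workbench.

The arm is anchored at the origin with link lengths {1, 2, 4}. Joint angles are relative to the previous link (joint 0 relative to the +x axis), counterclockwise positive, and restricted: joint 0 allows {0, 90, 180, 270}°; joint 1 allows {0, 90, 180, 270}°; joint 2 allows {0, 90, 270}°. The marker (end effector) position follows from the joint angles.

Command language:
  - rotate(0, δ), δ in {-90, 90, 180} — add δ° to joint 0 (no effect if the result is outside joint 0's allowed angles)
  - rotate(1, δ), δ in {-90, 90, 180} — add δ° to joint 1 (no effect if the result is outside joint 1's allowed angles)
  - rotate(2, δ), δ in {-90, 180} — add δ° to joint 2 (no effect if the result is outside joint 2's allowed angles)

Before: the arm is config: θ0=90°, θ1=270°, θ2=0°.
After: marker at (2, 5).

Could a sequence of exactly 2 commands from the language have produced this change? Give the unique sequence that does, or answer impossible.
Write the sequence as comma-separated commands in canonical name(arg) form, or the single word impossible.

rotate(2, -90), rotate(2, 180)

key: order matters: swapping rotate(2, -90) and rotate(2, 180) lands elsewhere
start: config: θ0=90°, θ1=270°, θ2=0°
step 1 (rotate(2, -90)): config: θ0=90°, θ1=270°, θ2=270°
step 2 (rotate(2, 180)): config: θ0=90°, θ1=270°, θ2=90°
no rival 2-sequence matches.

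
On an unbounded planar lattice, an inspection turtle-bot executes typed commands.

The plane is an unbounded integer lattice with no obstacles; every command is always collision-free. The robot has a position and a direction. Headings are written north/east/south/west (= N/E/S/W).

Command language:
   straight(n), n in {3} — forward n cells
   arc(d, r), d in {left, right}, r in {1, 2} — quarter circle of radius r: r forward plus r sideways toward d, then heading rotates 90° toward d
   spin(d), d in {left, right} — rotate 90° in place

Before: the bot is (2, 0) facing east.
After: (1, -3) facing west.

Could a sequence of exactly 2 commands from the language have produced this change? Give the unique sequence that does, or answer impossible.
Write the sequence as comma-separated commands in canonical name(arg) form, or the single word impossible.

arc(right, 1), arc(right, 2)

key: position moved to (1,-3) AND the heading swung to W — translation plus rotation needed
t0: (2, 0) facing east
[1] after arc(right, 1): (3, -1) facing south
[2] after arc(right, 2): (1, -3) facing west
uniquely the one of 49 2-step routes that fits.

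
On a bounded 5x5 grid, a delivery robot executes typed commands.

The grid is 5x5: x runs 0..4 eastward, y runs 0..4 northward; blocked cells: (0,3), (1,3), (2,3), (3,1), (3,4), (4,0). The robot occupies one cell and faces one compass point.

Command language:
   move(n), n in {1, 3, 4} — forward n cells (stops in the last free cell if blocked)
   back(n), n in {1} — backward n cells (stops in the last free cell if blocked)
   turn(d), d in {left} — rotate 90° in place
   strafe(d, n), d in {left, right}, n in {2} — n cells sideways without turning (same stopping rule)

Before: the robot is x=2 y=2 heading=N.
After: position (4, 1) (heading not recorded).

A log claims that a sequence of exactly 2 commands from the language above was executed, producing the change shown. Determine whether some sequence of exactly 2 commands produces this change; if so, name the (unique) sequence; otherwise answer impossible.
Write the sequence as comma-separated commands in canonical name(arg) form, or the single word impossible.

key: order matters: swapping strafe(right, 2) and back(1) lands elsewhere
start: x=2 y=2 heading=N
t=1 strafe(right, 2) ⇒ x=4 y=2 heading=N
t=2 back(1) ⇒ x=4 y=1 heading=N
uniquely the one of 49 2-step routes that fits.

strafe(right, 2), back(1)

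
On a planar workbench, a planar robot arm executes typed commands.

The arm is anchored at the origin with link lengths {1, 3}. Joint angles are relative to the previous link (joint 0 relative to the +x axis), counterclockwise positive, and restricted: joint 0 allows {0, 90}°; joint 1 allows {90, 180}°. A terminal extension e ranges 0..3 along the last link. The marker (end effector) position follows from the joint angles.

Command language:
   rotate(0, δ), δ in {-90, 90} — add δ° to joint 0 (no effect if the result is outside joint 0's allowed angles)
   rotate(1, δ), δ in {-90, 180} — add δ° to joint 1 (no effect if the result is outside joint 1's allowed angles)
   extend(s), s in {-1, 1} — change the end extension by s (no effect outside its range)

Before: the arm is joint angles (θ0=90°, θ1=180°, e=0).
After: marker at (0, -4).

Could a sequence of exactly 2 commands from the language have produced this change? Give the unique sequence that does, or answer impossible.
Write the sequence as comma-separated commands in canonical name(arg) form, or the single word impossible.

extend(1), extend(1)

initial: joint angles (θ0=90°, θ1=180°, e=0)
t=1 extend(1) ⇒ joint angles (θ0=90°, θ1=180°, e=1)
t=2 extend(1) ⇒ joint angles (θ0=90°, θ1=180°, e=2)
no rival 2-sequence matches.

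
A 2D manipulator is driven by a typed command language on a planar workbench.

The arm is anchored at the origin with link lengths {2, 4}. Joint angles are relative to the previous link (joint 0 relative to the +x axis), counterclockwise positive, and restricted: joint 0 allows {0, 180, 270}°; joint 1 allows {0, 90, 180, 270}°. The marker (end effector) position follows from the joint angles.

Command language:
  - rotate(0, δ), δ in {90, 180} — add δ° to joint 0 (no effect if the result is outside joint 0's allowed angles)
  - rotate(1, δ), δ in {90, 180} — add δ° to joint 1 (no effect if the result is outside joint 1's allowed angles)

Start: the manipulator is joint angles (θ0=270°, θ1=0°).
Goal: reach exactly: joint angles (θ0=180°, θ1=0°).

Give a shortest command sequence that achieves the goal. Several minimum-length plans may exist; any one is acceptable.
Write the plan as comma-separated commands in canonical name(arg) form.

rotate(0, 90), rotate(0, 180)

from: joint angles (θ0=270°, θ1=0°)
step 1 (rotate(0, 90)): joint angles (θ0=0°, θ1=0°)
step 2 (rotate(0, 180)): joint angles (θ0=180°, θ1=0°)
no 1-step plan works, so 2 is optimal.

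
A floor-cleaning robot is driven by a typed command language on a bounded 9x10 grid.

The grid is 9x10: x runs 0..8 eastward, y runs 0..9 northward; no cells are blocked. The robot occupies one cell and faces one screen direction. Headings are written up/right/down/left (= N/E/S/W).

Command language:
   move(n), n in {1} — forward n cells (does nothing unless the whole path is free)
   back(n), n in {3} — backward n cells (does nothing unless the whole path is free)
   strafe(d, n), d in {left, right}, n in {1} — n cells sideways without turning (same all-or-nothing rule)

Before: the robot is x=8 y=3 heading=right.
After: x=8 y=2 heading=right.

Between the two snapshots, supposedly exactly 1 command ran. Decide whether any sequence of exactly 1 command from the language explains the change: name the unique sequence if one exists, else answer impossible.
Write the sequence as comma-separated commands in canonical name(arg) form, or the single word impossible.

strafe(right, 1)

key: still facing E — the one step turns nothing
begin: x=8 y=3 heading=right
t=1 strafe(right, 1) ⇒ x=8 y=2 heading=right
uniquely the one of 4 1-step routes that fits.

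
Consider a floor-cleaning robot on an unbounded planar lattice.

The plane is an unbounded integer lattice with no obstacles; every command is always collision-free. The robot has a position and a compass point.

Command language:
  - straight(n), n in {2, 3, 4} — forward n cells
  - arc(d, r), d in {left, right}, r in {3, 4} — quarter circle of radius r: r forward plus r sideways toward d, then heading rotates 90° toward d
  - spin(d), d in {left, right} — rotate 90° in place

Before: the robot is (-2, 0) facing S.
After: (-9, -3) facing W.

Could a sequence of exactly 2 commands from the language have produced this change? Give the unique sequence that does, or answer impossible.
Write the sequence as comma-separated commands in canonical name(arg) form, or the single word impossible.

arc(right, 3), straight(4)

key: order matters: swapping arc(right, 3) and straight(4) lands elsewhere
from: (-2, 0) facing S
step 1 (arc(right, 3)): (-5, -3) facing W
step 2 (straight(4)): (-9, -3) facing W
no other 2-command option fits: unique.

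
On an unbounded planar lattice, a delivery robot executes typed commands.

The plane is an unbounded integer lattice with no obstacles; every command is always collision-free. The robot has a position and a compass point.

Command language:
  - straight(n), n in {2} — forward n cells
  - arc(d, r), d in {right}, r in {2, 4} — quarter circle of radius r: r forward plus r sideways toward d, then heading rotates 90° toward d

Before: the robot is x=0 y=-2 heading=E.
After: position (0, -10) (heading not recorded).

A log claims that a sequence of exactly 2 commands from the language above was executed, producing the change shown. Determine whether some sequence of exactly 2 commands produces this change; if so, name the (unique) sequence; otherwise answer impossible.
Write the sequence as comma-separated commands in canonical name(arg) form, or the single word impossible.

arc(right, 4), arc(right, 4)

begin: x=0 y=-2 heading=E
step 1 (arc(right, 4)): x=4 y=-6 heading=S
step 2 (arc(right, 4)): x=0 y=-10 heading=W
all 9 alternatives checked — unique.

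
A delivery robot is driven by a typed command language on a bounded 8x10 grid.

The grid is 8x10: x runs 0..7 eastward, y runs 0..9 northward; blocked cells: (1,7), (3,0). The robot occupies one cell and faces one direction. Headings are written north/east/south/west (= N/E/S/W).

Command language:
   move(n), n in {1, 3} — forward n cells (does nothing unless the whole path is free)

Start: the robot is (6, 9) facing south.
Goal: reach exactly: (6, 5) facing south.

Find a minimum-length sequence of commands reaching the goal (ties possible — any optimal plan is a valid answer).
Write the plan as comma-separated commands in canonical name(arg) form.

initial: (6, 9) facing south
t=1 move(1) ⇒ (6, 8) facing south
t=2 move(3) ⇒ (6, 5) facing south
nothing shorter than 2 reaches the goal.

move(1), move(3)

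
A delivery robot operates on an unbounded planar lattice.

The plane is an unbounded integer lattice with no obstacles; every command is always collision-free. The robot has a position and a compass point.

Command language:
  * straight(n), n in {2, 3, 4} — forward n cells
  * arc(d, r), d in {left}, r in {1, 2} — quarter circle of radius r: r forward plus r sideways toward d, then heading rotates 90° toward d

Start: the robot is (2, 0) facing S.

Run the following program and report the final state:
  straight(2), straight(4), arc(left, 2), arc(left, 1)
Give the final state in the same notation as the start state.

(5, -7) facing N

t0: (2, 0) facing S
t=1 straight(2) ⇒ (2, -2) facing S
t=2 straight(4) ⇒ (2, -6) facing S
t=3 arc(left, 2) ⇒ (4, -8) facing E
t=4 arc(left, 1) ⇒ (5, -7) facing N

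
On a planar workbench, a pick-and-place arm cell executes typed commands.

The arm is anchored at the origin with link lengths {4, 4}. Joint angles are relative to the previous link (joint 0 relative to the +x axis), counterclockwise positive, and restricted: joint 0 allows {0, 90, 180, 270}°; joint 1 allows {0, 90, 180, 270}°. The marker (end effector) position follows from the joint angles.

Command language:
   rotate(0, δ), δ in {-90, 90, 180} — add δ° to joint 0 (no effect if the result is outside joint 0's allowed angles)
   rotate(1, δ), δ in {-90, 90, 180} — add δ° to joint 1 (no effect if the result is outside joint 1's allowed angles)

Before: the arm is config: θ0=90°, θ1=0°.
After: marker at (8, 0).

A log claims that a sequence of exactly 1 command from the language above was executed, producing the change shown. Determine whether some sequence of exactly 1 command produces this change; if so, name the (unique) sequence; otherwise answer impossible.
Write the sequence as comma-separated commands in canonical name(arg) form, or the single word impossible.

start: config: θ0=90°, θ1=0°
[1] after rotate(0, -90): config: θ0=0°, θ1=0°
all 6 alternatives checked — unique.

rotate(0, -90)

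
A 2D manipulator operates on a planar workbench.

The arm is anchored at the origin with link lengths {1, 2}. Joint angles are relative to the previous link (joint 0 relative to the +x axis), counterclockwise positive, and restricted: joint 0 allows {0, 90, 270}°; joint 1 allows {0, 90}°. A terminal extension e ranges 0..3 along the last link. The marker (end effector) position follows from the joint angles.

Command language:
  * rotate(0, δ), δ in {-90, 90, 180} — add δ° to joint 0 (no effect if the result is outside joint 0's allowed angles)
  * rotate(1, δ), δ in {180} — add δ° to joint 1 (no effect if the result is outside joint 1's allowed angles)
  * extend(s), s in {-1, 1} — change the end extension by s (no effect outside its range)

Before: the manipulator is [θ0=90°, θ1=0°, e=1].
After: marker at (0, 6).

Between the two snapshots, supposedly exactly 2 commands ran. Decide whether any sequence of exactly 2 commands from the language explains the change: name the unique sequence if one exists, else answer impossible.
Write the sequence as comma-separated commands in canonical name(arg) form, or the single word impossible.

t0: [θ0=90°, θ1=0°, e=1]
t=1 extend(1) ⇒ [θ0=90°, θ1=0°, e=2]
t=2 extend(1) ⇒ [θ0=90°, θ1=0°, e=3]
all 36 alternatives checked — unique.

extend(1), extend(1)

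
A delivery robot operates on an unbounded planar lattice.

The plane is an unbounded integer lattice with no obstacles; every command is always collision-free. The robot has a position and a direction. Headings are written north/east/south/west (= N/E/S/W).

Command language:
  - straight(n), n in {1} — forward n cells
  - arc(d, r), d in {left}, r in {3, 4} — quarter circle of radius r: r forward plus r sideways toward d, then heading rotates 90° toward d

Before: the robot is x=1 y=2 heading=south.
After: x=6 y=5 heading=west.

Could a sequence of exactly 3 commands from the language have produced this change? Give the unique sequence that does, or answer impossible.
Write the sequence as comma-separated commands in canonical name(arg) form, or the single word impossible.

arc(left, 4), arc(left, 4), arc(left, 3)

key: cell and facing (now W) both changed — the 3 commands mix motion and turning
initial: x=1 y=2 heading=south
step 1 (arc(left, 4)): x=5 y=-2 heading=east
step 2 (arc(left, 4)): x=9 y=2 heading=north
step 3 (arc(left, 3)): x=6 y=5 heading=west
no other 3-command option fits: unique.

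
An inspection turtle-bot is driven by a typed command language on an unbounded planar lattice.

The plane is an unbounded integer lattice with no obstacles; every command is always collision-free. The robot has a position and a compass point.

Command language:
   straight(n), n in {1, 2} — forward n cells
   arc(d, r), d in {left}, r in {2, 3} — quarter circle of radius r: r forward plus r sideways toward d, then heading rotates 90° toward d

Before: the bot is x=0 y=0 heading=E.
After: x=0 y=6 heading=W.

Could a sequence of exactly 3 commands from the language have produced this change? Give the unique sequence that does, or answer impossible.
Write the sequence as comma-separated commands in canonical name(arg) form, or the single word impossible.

arc(left, 2), straight(2), arc(left, 2)

key: cell and facing (now W) both changed — the 3 commands mix motion and turning
from: x=0 y=0 heading=E
1. arc(left, 2) → x=2 y=2 heading=N
2. straight(2) → x=2 y=4 heading=N
3. arc(left, 2) → x=0 y=6 heading=W
no other 3-command option fits: unique.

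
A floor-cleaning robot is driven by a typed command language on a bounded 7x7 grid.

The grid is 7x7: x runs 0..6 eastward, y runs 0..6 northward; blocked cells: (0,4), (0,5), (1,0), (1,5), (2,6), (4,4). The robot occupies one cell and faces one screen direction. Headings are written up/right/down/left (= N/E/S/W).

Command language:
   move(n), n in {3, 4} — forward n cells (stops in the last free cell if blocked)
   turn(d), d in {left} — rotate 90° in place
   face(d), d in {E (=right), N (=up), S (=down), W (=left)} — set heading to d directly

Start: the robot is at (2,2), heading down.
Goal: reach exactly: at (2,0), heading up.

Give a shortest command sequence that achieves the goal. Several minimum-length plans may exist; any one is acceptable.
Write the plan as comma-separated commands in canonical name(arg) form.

move(4), face(N)

start: at (2,2), heading down
step 1 (move(4)): at (2,0), heading down
step 2 (face(N)): at (2,0), heading up
shorter routes all fall short; 2 is best.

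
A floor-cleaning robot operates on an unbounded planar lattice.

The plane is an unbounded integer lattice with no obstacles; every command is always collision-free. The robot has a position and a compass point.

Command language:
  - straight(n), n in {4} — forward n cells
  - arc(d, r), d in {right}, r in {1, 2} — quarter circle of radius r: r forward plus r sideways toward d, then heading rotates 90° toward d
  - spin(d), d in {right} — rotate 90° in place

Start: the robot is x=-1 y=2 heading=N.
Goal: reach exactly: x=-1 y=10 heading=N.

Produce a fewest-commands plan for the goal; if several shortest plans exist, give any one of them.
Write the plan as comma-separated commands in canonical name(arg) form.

straight(4), straight(4)

start: x=-1 y=2 heading=N
[1] after straight(4): x=-1 y=6 heading=N
[2] after straight(4): x=-1 y=10 heading=N
shorter routes all fall short; 2 is best.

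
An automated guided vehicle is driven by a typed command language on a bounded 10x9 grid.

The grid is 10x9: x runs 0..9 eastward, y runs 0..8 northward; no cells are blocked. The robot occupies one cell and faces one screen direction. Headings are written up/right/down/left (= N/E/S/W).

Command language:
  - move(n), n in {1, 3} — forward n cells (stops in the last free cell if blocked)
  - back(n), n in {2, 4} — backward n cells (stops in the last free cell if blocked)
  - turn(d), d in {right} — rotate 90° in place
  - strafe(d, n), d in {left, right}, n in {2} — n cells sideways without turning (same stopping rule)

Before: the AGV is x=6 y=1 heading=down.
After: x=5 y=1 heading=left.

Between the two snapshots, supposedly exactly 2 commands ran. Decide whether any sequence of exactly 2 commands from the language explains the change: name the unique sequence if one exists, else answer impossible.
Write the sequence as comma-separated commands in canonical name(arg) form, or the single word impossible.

turn(right), move(1)

key: running move(1) before turn(right) would end elsewhere — order is forced
initial: x=6 y=1 heading=down
t=1 turn(right) ⇒ x=6 y=1 heading=left
t=2 move(1) ⇒ x=5 y=1 heading=left
no other 2-command option fits: unique.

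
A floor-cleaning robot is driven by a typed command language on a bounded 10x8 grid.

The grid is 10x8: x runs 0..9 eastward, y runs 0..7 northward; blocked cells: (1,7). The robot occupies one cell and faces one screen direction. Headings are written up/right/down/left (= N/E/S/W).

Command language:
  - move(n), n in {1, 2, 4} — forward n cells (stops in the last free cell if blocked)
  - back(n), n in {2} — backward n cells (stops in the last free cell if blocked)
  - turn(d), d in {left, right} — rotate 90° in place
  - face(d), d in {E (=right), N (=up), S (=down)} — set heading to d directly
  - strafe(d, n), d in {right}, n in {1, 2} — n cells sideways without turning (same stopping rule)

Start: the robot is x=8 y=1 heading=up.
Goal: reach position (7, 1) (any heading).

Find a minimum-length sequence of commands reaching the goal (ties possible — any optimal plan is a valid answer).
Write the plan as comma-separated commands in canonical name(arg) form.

begin: x=8 y=1 heading=up
step 1 (face(S)): x=8 y=1 heading=down
step 2 (strafe(right, 1)): x=7 y=1 heading=down
minimal: 2 command(s), checked below 2.

face(S), strafe(right, 1)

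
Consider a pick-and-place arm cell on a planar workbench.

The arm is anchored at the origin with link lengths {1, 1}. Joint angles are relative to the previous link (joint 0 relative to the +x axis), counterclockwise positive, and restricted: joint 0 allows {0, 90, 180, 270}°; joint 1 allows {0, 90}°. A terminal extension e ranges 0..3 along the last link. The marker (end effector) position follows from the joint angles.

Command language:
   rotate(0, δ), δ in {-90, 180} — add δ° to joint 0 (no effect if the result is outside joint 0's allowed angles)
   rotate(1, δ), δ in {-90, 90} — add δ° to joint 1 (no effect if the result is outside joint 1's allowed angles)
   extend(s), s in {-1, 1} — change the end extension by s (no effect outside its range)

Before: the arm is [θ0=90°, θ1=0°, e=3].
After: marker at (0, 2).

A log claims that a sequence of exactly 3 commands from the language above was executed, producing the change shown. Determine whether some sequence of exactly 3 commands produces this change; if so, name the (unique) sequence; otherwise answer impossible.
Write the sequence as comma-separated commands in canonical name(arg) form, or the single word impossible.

extend(-1), extend(-1), extend(-1)

start: [θ0=90°, θ1=0°, e=3]
1. extend(-1) → [θ0=90°, θ1=0°, e=2]
2. extend(-1) → [θ0=90°, θ1=0°, e=1]
3. extend(-1) → [θ0=90°, θ1=0°, e=0]
no other 3-command option fits: unique.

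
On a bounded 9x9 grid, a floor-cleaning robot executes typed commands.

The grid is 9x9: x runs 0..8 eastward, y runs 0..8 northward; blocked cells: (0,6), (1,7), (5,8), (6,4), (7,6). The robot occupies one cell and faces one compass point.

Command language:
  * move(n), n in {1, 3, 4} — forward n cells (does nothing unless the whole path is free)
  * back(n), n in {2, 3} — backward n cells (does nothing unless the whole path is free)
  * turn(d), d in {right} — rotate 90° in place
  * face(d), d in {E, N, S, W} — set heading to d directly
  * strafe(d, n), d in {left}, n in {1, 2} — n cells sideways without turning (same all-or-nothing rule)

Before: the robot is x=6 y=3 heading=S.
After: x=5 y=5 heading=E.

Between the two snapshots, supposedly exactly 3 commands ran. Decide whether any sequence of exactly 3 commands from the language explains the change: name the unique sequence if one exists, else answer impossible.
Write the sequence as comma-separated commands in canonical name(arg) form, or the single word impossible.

impossible

all 1728 sequences checked — none match.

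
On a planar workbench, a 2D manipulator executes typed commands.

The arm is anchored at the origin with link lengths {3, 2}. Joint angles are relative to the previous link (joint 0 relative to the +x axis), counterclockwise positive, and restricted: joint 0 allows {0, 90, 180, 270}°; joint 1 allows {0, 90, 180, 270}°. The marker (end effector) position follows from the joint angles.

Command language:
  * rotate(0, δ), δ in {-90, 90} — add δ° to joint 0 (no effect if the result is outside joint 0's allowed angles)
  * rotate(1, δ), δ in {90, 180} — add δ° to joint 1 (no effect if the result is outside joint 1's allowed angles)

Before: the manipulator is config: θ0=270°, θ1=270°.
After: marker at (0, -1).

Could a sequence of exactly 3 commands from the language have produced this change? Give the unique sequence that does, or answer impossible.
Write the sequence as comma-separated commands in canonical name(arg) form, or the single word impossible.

rotate(1, 90), rotate(1, 90), rotate(1, 90)

start: config: θ0=270°, θ1=270°
1. rotate(1, 90) → config: θ0=270°, θ1=0°
2. rotate(1, 90) → config: θ0=270°, θ1=90°
3. rotate(1, 90) → config: θ0=270°, θ1=180°
uniquely the one of 64 3-step routes that fits.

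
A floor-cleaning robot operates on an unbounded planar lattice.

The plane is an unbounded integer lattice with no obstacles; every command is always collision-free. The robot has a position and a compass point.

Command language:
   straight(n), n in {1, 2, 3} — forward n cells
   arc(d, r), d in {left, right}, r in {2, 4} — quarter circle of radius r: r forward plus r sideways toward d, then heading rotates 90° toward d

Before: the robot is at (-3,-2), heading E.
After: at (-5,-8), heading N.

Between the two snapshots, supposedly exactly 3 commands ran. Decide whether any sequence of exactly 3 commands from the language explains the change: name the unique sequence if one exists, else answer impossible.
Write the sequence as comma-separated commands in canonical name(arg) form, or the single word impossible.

arc(right, 4), arc(right, 4), arc(right, 2)

key: position moved to (-5,-8) AND the heading swung to N — translation plus rotation needed
from: at (-3,-2), heading E
step 1 (arc(right, 4)): at (1,-6), heading S
step 2 (arc(right, 4)): at (-3,-10), heading W
step 3 (arc(right, 2)): at (-5,-8), heading N
no rival 3-sequence matches.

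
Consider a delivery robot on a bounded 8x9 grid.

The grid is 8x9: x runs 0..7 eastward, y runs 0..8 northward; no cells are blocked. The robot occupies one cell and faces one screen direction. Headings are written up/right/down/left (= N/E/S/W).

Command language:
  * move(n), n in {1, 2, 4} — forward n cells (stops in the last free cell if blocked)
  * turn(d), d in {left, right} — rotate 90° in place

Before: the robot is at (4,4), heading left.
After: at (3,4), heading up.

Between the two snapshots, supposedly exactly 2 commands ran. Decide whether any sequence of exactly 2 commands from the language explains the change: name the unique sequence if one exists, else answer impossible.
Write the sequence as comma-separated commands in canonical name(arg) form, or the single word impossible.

move(1), turn(right)

key: running turn(right) before move(1) would end elsewhere — order is forced
from: at (4,4), heading left
t=1 move(1) ⇒ at (3,4), heading left
t=2 turn(right) ⇒ at (3,4), heading up
no other 2-command option fits: unique.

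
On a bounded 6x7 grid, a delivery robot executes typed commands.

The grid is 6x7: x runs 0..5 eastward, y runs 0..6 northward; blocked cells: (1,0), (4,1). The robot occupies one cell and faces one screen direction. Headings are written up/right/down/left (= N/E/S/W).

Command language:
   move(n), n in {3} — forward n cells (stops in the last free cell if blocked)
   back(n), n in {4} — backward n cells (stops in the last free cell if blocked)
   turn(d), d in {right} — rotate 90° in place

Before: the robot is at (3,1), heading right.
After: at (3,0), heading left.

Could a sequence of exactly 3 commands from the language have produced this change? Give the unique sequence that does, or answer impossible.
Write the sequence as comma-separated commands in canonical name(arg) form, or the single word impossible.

turn(right), move(3), turn(right)

key: move(3) runs into the grid edge before its full distance
from: at (3,1), heading right
[1] after turn(right): at (3,1), heading down
[2] after move(3): at (3,0), heading down
[3] after turn(right): at (3,0), heading left
uniquely the one of 27 3-step routes that fits.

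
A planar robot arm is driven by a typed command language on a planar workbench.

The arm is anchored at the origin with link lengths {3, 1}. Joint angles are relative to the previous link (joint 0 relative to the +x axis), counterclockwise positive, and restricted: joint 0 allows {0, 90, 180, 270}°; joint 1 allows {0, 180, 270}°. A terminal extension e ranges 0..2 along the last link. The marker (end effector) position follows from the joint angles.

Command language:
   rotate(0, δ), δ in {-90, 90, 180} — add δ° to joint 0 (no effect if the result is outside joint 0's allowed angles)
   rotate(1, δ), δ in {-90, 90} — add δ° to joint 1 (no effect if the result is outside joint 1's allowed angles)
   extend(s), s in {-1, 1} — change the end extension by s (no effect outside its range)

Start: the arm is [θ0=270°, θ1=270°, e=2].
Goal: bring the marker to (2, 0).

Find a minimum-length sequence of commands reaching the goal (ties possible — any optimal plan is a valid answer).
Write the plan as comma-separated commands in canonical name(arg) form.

rotate(0, 90), rotate(1, -90), extend(-1), extend(-1)

begin: [θ0=270°, θ1=270°, e=2]
step 1 (rotate(0, 90)): [θ0=0°, θ1=270°, e=2]
step 2 (rotate(1, -90)): [θ0=0°, θ1=180°, e=2]
step 3 (extend(-1)): [θ0=0°, θ1=180°, e=1]
step 4 (extend(-1)): [θ0=0°, θ1=180°, e=0]
nothing shorter than 4 reaches the goal.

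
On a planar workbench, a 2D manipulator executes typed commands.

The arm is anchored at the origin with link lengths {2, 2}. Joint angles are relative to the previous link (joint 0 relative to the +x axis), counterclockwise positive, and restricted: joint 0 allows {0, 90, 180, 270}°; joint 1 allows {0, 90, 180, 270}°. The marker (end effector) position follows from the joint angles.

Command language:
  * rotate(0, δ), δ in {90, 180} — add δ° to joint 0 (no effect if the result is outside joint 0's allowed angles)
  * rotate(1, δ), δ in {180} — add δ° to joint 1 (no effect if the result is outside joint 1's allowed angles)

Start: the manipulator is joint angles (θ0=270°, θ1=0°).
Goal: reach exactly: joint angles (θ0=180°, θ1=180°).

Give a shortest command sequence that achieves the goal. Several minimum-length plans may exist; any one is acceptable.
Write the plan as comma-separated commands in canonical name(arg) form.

rotate(0, 90), rotate(1, 180), rotate(0, 180)

start: joint angles (θ0=270°, θ1=0°)
1. rotate(0, 90) → joint angles (θ0=0°, θ1=0°)
2. rotate(1, 180) → joint angles (θ0=0°, θ1=180°)
3. rotate(0, 180) → joint angles (θ0=180°, θ1=180°)
shorter routes all fall short; 3 is best.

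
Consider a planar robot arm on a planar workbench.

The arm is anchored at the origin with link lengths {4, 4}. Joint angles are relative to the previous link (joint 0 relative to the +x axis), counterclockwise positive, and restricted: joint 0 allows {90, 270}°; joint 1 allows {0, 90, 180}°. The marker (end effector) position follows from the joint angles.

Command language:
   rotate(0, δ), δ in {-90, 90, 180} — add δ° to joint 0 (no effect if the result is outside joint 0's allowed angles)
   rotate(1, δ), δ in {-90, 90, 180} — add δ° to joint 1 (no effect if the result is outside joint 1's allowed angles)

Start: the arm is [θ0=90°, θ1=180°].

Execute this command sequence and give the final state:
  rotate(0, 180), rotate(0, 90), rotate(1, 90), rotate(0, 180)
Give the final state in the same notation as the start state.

[θ0=90°, θ1=180°]

start: [θ0=90°, θ1=180°]
t=1 rotate(0, 180) ⇒ [θ0=270°, θ1=180°]
t=2 rotate(0, 90) ⇒ [θ0=270°, θ1=180°]
t=3 rotate(1, 90) ⇒ [θ0=270°, θ1=180°]
t=4 rotate(0, 180) ⇒ [θ0=90°, θ1=180°]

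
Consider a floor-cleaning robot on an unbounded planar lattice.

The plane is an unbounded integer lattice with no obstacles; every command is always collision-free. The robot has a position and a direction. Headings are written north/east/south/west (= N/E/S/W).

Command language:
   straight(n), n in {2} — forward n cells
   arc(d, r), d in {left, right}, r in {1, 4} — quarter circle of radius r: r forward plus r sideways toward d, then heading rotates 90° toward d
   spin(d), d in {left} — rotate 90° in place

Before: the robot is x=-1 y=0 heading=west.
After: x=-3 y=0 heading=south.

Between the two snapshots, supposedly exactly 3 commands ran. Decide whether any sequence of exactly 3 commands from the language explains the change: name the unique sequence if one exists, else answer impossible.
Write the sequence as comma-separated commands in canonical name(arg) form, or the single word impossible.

key: cell and facing (now S) both changed — the 3 commands mix motion and turning
from: x=-1 y=0 heading=west
t=1 arc(right, 1) ⇒ x=-2 y=1 heading=north
t=2 spin(left) ⇒ x=-2 y=1 heading=west
t=3 arc(left, 1) ⇒ x=-3 y=0 heading=south
no rival 3-sequence matches.

arc(right, 1), spin(left), arc(left, 1)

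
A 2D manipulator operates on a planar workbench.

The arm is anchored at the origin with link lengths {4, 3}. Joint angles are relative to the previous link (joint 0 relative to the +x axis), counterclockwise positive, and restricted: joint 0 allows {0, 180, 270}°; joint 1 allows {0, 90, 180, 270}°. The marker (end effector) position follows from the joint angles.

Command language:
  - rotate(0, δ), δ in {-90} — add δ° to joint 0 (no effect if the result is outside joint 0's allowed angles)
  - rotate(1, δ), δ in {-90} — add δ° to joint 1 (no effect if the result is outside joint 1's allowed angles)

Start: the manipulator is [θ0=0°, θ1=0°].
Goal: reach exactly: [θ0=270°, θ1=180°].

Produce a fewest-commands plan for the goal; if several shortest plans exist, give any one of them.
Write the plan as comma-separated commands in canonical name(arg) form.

rotate(0, -90), rotate(1, -90), rotate(1, -90)

t0: [θ0=0°, θ1=0°]
1. rotate(0, -90) → [θ0=270°, θ1=0°]
2. rotate(1, -90) → [θ0=270°, θ1=270°]
3. rotate(1, -90) → [θ0=270°, θ1=180°]
no 2-step plan works, so 3 is optimal.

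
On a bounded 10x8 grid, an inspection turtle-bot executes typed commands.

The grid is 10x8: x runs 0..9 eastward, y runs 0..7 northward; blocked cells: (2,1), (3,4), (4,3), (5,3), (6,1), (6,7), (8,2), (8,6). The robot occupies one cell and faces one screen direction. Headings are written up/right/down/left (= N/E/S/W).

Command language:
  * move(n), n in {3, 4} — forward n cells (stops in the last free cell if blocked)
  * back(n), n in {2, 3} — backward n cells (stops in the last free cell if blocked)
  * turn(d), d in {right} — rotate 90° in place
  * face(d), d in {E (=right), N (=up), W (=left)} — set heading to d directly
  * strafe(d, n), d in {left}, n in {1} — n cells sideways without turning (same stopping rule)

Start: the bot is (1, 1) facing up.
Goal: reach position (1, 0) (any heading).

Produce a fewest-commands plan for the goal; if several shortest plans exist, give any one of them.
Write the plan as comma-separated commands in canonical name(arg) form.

back(3)

t0: (1, 1) facing up
step 1 (back(3)): (1, 0) facing up
no 0-step plan works, so 1 is optimal.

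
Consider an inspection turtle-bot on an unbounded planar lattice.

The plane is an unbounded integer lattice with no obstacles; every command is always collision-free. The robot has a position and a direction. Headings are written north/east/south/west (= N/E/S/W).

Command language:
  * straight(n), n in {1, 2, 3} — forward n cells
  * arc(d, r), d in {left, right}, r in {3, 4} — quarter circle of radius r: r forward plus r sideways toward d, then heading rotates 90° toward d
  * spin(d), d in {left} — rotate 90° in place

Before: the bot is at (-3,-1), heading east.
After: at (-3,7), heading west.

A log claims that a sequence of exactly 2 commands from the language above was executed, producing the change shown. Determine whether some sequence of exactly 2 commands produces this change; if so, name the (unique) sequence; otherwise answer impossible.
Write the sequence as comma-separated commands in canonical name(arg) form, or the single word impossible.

arc(left, 4), arc(left, 4)

key: cell and facing (now W) both changed — the 2 commands mix motion and turning
from: at (-3,-1), heading east
t=1 arc(left, 4) ⇒ at (1,3), heading north
t=2 arc(left, 4) ⇒ at (-3,7), heading west
uniquely the one of 64 2-step routes that fits.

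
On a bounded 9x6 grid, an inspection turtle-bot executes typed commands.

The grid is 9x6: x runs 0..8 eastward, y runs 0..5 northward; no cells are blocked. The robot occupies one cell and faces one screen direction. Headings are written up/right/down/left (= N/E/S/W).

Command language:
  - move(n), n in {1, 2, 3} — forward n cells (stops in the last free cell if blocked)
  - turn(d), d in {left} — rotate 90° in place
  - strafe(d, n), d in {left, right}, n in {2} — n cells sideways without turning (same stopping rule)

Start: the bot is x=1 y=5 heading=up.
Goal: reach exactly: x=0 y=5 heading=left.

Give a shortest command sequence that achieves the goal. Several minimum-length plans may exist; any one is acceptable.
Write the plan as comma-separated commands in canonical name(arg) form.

strafe(left, 2), turn(left)

from: x=1 y=5 heading=up
step 1 (strafe(left, 2)): x=0 y=5 heading=up
step 2 (turn(left)): x=0 y=5 heading=left
nothing shorter than 2 reaches the goal.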